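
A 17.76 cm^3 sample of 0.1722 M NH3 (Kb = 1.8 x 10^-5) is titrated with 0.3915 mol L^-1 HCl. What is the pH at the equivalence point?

5.09

n(NH3) = 0.1722 x 0.01776 = 0.003058 mol; V(HCl) at equivalence = 0.003058/0.3915 = 0.007812 L.
At equivalence the base is fully converted to NH4+; total volume = 0.02557 L, so [NH4+] = 0.003058/0.02557 = 0.1196 M.
Ka(NH4+) = Kw/Kb = 1.0e-14 / 1.8 x 10^-5 = 5.56e-10.
[H^+] = sqrt(Ka x [NH4+]) = sqrt(5.56e-10 x 0.1196) = 8.15e-6 M.
pH = -log(8.15e-6) = 5.09.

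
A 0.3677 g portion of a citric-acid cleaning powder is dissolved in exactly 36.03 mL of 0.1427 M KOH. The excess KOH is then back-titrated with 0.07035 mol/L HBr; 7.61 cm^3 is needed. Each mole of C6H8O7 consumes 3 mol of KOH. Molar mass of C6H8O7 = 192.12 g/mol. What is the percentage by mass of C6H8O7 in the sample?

80.2%

Total n(KOH) added = 0.1427 x 0.03603 = 0.005141 mol.
n(HBr) used = 0.07035 x 0.007610 = 0.0005354 mol, which equals the excess n(KOH).
So n(KOH) consumed by the sample = 0.005141 - 0.0005354 = 0.004606 mol.
n(C6H8O7) = 0.004606 / 3 = 0.001535 mol.
mass C6H8O7 = 0.001535 x 192.12 = 0.2950 g, so %C6H8O7 = 0.2950/0.3677 x 100 = 80.2%.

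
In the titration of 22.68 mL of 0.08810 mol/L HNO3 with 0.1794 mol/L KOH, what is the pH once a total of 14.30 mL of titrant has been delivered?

n(acid) = 0.08810 x 0.02268 = 0.001998 mol; n(KOH) added = 0.1794 x 0.01430 = 0.002565 mol.
Base is in excess by 0.002565 - 0.001998 = 0.0005673 mol in a total volume of 0.03698 L.
[OH^-] = 0.0005673/0.03698 = 0.01534 M, so pOH = 1.81 and pH = 14.00 - 1.81 = 12.19.

12.19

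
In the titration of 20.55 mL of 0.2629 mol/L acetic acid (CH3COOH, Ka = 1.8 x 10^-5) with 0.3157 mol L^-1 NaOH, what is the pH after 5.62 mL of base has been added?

4.43

Initial n(CH3COOH) = 0.2629 x 0.02055 = 0.005403 mol.
n(NaOH) added = 0.3157 x 0.005620 = 0.001774 mol, converting that many moles of CH3COOH to CH3COO-.
Remaining n(CH3COOH) = 0.003628 mol; n(CH3COO-) = 0.001774 mol.
By Henderson-Hasselbalch, pH = pKa + log([A^-]/[HA]) = 4.74 + log(0.001774/0.003628) = 4.74 + (-0.31) = 4.43.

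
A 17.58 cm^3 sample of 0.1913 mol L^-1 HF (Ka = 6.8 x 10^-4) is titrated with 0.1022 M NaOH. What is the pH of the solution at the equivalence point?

n(HF) = 0.1913 x 0.01758 = 0.003363 mol; V(NaOH) at equivalence = 0.003363/0.1022 = 0.03291 L.
At equivalence all the acid is converted to F-; total volume = 0.01758 + 0.03291 = 0.05049 L, so [F-] = 0.003363/0.05049 = 0.06661 M.
Kb = Kw/Ka = 1.0e-14 / 6.8 x 10^-4 = 1.47e-11.
[OH^-] = sqrt(Kb x [F-]) = sqrt(1.47e-11 x 0.06661) = 9.90e-7 M.
pOH = 6.00, so pH = 14.00 - 6.00 = 8.00.

8.00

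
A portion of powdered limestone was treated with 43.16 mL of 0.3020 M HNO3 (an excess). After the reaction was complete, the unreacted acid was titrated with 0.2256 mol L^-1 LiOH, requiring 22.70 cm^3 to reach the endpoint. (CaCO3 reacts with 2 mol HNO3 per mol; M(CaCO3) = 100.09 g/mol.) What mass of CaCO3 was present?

Total n(HNO3) added = 0.3020 x 0.04316 = 0.01303 mol.
n(LiOH) used = 0.2256 x 0.02270 = 0.005121 mol, which equals the excess n(HNO3).
So n(HNO3) consumed by the sample = 0.01303 - 0.005121 = 0.007913 mol.
n(CaCO3) = 0.007913 / 2 = 0.003957 mol.
mass = 0.003957 mol x 100.09 g/mol = 0.396 g.

0.396 g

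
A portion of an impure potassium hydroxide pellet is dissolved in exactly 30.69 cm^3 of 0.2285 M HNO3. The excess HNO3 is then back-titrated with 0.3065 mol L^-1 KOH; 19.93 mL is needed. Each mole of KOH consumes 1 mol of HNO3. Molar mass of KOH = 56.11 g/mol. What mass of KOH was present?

0.0507 g

Total n(HNO3) added = 0.2285 x 0.03069 = 0.007013 mol.
n(KOH) used = 0.3065 x 0.01993 = 0.006109 mol, which equals the excess n(HNO3).
So n(HNO3) consumed by the sample = 0.007013 - 0.006109 = 0.0009041 mol.
n(KOH) = 0.0009041 / 1 = 0.0009041 mol.
mass = 0.0009041 mol x 56.11 g/mol = 0.0507 g.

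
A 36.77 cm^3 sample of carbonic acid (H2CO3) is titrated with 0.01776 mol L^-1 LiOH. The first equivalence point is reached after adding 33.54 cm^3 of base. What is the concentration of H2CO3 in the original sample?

n(LiOH) = 0.01776 x 0.03354 = 0.0005957 mol.
At the first equivalence point, 1 mol OH^- react per mol H2CO3, so n(H2CO3) = 0.0005957 / 1 = 0.0005957 mol.
[H2CO3] = 0.0005957 / 0.03677 L = 0.0162 M.

0.0162 M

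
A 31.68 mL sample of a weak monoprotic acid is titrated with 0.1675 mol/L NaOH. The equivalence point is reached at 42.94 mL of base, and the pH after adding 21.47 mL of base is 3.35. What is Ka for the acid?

21.47 mL is half of the equivalence volume, so this is the half-equivalence point where [HA] = [A^-].
At half-equivalence pH = pKa, so pKa = 3.35.
Ka = 10^(-3.35) = 4.5 x 10^-4.

4.5 x 10^-4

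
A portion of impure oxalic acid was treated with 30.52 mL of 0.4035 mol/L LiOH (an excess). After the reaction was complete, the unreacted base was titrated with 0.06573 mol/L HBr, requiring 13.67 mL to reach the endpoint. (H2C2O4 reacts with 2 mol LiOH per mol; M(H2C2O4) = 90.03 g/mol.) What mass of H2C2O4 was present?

0.514 g

Total n(LiOH) added = 0.4035 x 0.03052 = 0.01231 mol.
n(HBr) used = 0.06573 x 0.01367 = 0.0008985 mol, which equals the excess n(LiOH).
So n(LiOH) consumed by the sample = 0.01231 - 0.0008985 = 0.01142 mol.
n(H2C2O4) = 0.01142 / 2 = 0.005708 mol.
mass = 0.005708 mol x 90.03 g/mol = 0.514 g.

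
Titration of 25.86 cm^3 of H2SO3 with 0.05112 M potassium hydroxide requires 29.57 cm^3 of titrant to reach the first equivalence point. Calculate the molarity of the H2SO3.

0.0585 M

n(KOH) = 0.05112 x 0.02957 = 0.001512 mol.
At the first equivalence point, 1 mol OH^- react per mol H2SO3, so n(H2SO3) = 0.001512 / 1 = 0.001512 mol.
[H2SO3] = 0.001512 / 0.02586 L = 0.0585 M.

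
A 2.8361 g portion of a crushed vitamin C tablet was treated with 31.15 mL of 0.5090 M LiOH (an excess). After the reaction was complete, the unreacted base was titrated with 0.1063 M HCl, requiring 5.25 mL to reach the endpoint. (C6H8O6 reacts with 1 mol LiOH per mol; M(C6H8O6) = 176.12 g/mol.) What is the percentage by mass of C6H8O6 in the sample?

Total n(LiOH) added = 0.5090 x 0.03115 = 0.01586 mol.
n(HCl) used = 0.1063 x 0.005250 = 0.0005581 mol, which equals the excess n(LiOH).
So n(LiOH) consumed by the sample = 0.01586 - 0.0005581 = 0.01530 mol.
n(C6H8O6) = 0.01530 / 1 = 0.01530 mol.
mass C6H8O6 = 0.01530 x 176.12 = 2.694 g, so %C6H8O6 = 2.694/2.8361 x 100 = 95.0%.

95.0%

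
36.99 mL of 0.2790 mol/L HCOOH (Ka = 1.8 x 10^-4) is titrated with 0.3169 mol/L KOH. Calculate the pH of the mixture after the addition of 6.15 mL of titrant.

3.11

Initial n(HCOOH) = 0.2790 x 0.03699 = 0.01032 mol.
n(KOH) added = 0.3169 x 0.006150 = 0.001949 mol, converting that many moles of HCOOH to HCOO-.
Remaining n(HCOOH) = 0.008371 mol; n(HCOO-) = 0.001949 mol.
By Henderson-Hasselbalch, pH = pKa + log([A^-]/[HA]) = 3.74 + log(0.001949/0.008371) = 3.74 + (-0.63) = 3.11.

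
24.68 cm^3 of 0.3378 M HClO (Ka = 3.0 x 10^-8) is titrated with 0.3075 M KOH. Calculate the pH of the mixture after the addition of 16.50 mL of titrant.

Initial n(HClO) = 0.3378 x 0.02468 = 0.008337 mol.
n(KOH) added = 0.3075 x 0.01650 = 0.005074 mol, converting that many moles of HClO to ClO-.
Remaining n(HClO) = 0.003263 mol; n(ClO-) = 0.005074 mol.
By Henderson-Hasselbalch, pH = pKa + log([A^-]/[HA]) = 7.52 + log(0.005074/0.003263) = 7.52 + (+0.19) = 7.71.

7.71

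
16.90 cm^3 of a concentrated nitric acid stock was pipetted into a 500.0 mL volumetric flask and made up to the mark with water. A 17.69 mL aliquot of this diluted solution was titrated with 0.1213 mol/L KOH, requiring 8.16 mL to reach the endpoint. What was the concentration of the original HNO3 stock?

1.66 M

n(KOH) = 0.1213 x 0.008160 = 0.0009898 mol.
n(HNO3) in the aliquot = 0.0009898 mol.
[diluted HNO3] = 0.0009898 / 0.01769 = 0.05595 M.
Dilution factor = 500.0/16.90 = 29.59, so [stock] = 0.05595 x 29.59 = 1.66 M.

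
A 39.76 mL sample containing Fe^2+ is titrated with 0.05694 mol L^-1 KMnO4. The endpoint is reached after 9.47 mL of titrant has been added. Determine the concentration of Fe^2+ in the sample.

0.0678 M

n(KMnO4) = 0.05694 x 0.009470 = 0.0005392 mol.
From the balanced equation, 1 mol KMnO4 reacts with 5 mol Fe^2+, so n(Fe^2+) = 0.0005392 x 5/1 = 0.002696 mol.
[Fe^2+] = 0.002696 / 0.03976 L = 0.0678 M.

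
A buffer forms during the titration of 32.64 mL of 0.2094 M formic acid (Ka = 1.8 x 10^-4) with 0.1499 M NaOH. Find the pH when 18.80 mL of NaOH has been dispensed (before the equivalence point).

Initial n(HCOOH) = 0.2094 x 0.03264 = 0.006835 mol.
n(NaOH) added = 0.1499 x 0.01880 = 0.002818 mol, converting that many moles of HCOOH to HCOO-.
Remaining n(HCOOH) = 0.004017 mol; n(HCOO-) = 0.002818 mol.
By Henderson-Hasselbalch, pH = pKa + log([A^-]/[HA]) = 3.74 + log(0.002818/0.004017) = 3.74 + (-0.15) = 3.59.

3.59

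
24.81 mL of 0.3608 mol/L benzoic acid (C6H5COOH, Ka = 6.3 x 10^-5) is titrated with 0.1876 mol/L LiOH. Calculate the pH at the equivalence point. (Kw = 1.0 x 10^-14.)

n(C6H5COOH) = 0.3608 x 0.02481 = 0.008951 mol; V(LiOH) at equivalence = 0.008951/0.1876 = 0.04772 L.
At equivalence all the acid is converted to C6H5COO-; total volume = 0.02481 + 0.04772 = 0.07253 L, so [C6H5COO-] = 0.008951/0.07253 = 0.1234 M.
Kb = Kw/Ka = 1.0e-14 / 6.3 x 10^-5 = 1.59e-10.
[OH^-] = sqrt(Kb x [C6H5COO-]) = sqrt(1.59e-10 x 0.1234) = 4.43e-6 M.
pOH = 5.35, so pH = 14.00 - 5.35 = 8.65.

8.65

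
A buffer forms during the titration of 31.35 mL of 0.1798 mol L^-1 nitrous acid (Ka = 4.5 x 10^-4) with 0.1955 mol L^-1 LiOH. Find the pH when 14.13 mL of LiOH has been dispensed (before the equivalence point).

3.33

Initial n(HNO2) = 0.1798 x 0.03135 = 0.005637 mol.
n(LiOH) added = 0.1955 x 0.01413 = 0.002762 mol, converting that many moles of HNO2 to NO2-.
Remaining n(HNO2) = 0.002874 mol; n(NO2-) = 0.002762 mol.
By Henderson-Hasselbalch, pH = pKa + log([A^-]/[HA]) = 3.35 + log(0.002762/0.002874) = 3.35 + (-0.02) = 3.33.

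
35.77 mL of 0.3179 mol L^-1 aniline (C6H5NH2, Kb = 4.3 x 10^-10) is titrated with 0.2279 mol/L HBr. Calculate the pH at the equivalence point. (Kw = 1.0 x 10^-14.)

2.76

n(C6H5NH2) = 0.3179 x 0.03577 = 0.01137 mol; V(HBr) at equivalence = 0.01137/0.2279 = 0.04990 L.
At equivalence the base is fully converted to C6H5NH3+; total volume = 0.08567 L, so [C6H5NH3+] = 0.01137/0.08567 = 0.1327 M.
Ka(C6H5NH3+) = Kw/Kb = 1.0e-14 / 4.3 x 10^-10 = 2.33e-5.
[H^+] = sqrt(Ka x [C6H5NH3+]) = sqrt(2.33e-5 x 0.1327) = 0.00176 M.
pH = -log(0.00176) = 2.76.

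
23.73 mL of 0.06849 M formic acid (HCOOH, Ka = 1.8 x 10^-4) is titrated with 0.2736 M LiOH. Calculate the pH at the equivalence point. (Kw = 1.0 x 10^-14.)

n(HCOOH) = 0.06849 x 0.02373 = 0.001625 mol; V(LiOH) at equivalence = 0.001625/0.2736 = 0.005940 L.
At equivalence all the acid is converted to HCOO-; total volume = 0.02373 + 0.005940 = 0.02967 L, so [HCOO-] = 0.001625/0.02967 = 0.05478 M.
Kb = Kw/Ka = 1.0e-14 / 1.8 x 10^-4 = 5.56e-11.
[OH^-] = sqrt(Kb x [HCOO-]) = sqrt(5.56e-11 x 0.05478) = 1.74e-6 M.
pOH = 5.76, so pH = 14.00 - 5.76 = 8.24.

8.24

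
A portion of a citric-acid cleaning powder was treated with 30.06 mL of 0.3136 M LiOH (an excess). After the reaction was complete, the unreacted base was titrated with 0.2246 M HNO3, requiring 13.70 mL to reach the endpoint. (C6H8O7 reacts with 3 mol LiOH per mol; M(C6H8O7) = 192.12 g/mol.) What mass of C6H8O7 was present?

Total n(LiOH) added = 0.3136 x 0.03006 = 0.009427 mol.
n(HNO3) used = 0.2246 x 0.01370 = 0.003077 mol, which equals the excess n(LiOH).
So n(LiOH) consumed by the sample = 0.009427 - 0.003077 = 0.006350 mol.
n(C6H8O7) = 0.006350 / 3 = 0.002117 mol.
mass = 0.002117 mol x 192.12 g/mol = 0.407 g.

0.407 g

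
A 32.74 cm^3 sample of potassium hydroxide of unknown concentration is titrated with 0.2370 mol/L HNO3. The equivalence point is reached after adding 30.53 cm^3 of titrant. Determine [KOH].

n(HNO3) delivered = 0.2370 x 0.03053 = 0.007236 mol.
For a 1:1 reaction, n(KOH) = 0.007236 mol.
[KOH] = 0.007236 mol / 0.03274 L = 0.221 M.

0.221 M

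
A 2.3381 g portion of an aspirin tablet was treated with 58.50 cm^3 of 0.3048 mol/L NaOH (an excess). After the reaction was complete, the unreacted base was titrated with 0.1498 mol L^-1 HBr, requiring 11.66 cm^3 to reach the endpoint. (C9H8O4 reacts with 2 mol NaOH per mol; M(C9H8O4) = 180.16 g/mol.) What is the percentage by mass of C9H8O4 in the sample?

Total n(NaOH) added = 0.3048 x 0.05850 = 0.01783 mol.
n(HBr) used = 0.1498 x 0.01166 = 0.001747 mol, which equals the excess n(NaOH).
So n(NaOH) consumed by the sample = 0.01783 - 0.001747 = 0.01608 mol.
n(C9H8O4) = 0.01608 / 2 = 0.008042 mol.
mass C9H8O4 = 0.008042 x 180.16 = 1.449 g, so %C9H8O4 = 1.449/2.3381 x 100 = 62.0%.

62.0%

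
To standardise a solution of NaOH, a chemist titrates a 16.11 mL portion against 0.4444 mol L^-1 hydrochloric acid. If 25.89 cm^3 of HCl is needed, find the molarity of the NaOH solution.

0.714 M

n(HCl) delivered = 0.4444 x 0.02589 = 0.01151 mol.
For a 1:1 reaction, n(NaOH) = 0.01151 mol.
[NaOH] = 0.01151 mol / 0.01611 L = 0.714 M.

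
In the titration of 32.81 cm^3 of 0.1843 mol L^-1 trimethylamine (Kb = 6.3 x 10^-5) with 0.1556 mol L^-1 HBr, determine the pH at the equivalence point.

n((CH3)3N) = 0.1843 x 0.03281 = 0.006047 mol; V(HBr) at equivalence = 0.006047/0.1556 = 0.03886 L.
At equivalence the base is fully converted to (CH3)3NH+; total volume = 0.07167 L, so [(CH3)3NH+] = 0.006047/0.07167 = 0.08437 M.
Ka((CH3)3NH+) = Kw/Kb = 1.0e-14 / 6.3 x 10^-5 = 1.59e-10.
[H^+] = sqrt(Ka x [(CH3)3NH+]) = sqrt(1.59e-10 x 0.08437) = 3.66e-6 M.
pH = -log(3.66e-6) = 5.44.

5.44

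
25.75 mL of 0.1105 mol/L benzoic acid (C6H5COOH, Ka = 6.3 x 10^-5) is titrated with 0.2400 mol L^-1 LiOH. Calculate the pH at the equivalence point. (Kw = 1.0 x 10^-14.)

8.54

n(C6H5COOH) = 0.1105 x 0.02575 = 0.002845 mol; V(LiOH) at equivalence = 0.002845/0.2400 = 0.01186 L.
At equivalence all the acid is converted to C6H5COO-; total volume = 0.02575 + 0.01186 = 0.03761 L, so [C6H5COO-] = 0.002845/0.03761 = 0.07566 M.
Kb = Kw/Ka = 1.0e-14 / 6.3 x 10^-5 = 1.59e-10.
[OH^-] = sqrt(Kb x [C6H5COO-]) = sqrt(1.59e-10 x 0.07566) = 3.47e-6 M.
pOH = 5.46, so pH = 14.00 - 5.46 = 8.54.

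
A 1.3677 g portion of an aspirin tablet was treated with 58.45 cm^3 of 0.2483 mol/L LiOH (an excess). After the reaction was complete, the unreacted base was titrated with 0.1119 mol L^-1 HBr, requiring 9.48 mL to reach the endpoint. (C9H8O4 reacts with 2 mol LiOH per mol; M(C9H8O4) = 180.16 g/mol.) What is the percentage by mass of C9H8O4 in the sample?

88.6%

Total n(LiOH) added = 0.2483 x 0.05845 = 0.01451 mol.
n(HBr) used = 0.1119 x 0.009480 = 0.001061 mol, which equals the excess n(LiOH).
So n(LiOH) consumed by the sample = 0.01451 - 0.001061 = 0.01345 mol.
n(C9H8O4) = 0.01345 / 2 = 0.006726 mol.
mass C9H8O4 = 0.006726 x 180.16 = 1.212 g, so %C9H8O4 = 1.212/1.3677 x 100 = 88.6%.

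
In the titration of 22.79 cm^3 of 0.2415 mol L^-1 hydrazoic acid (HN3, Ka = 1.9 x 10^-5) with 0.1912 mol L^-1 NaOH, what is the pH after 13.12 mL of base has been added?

Initial n(HN3) = 0.2415 x 0.02279 = 0.005504 mol.
n(NaOH) added = 0.1912 x 0.01312 = 0.002509 mol, converting that many moles of HN3 to N3-.
Remaining n(HN3) = 0.002995 mol; n(N3-) = 0.002509 mol.
By Henderson-Hasselbalch, pH = pKa + log([A^-]/[HA]) = 4.72 + log(0.002509/0.002995) = 4.72 + (-0.08) = 4.64.

4.64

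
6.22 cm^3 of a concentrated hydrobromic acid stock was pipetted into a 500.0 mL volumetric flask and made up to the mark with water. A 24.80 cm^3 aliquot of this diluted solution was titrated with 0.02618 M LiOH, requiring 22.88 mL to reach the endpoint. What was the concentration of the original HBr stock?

n(LiOH) = 0.02618 x 0.02288 = 0.0005990 mol.
n(HBr) in the aliquot = 0.0005990 mol.
[diluted HBr] = 0.0005990 / 0.02480 = 0.02415 M.
Dilution factor = 500.0/6.220 = 80.39, so [stock] = 0.02415 x 80.39 = 1.94 M.

1.94 M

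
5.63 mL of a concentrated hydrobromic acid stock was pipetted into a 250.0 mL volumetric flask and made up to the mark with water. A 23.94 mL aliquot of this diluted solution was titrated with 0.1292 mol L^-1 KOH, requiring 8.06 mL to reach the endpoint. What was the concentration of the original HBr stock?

1.93 M

n(KOH) = 0.1292 x 0.008060 = 0.001041 mol.
n(HBr) in the aliquot = 0.001041 mol.
[diluted HBr] = 0.001041 / 0.02394 = 0.04350 M.
Dilution factor = 250.0/5.630 = 44.40, so [stock] = 0.04350 x 44.40 = 1.93 M.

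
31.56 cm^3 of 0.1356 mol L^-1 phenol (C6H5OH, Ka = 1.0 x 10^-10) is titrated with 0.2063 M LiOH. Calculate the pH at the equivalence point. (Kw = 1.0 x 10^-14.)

n(C6H5OH) = 0.1356 x 0.03156 = 0.004280 mol; V(LiOH) at equivalence = 0.004280/0.2063 = 0.02074 L.
At equivalence all the acid is converted to C6H5O-; total volume = 0.03156 + 0.02074 = 0.05230 L, so [C6H5O-] = 0.004280/0.05230 = 0.08182 M.
Kb = Kw/Ka = 1.0e-14 / 1.0 x 10^-10 = 0.000100.
[OH^-] = sqrt(Kb x [C6H5O-]) = sqrt(0.000100 x 0.08182) = 0.00286 M.
pOH = 2.54, so pH = 14.00 - 2.54 = 11.46.

11.46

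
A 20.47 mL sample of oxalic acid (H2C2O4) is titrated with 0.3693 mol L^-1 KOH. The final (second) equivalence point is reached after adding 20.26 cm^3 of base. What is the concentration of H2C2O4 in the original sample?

n(KOH) = 0.3693 x 0.02026 = 0.007482 mol.
At the final (second) equivalence point, 2 mol OH^- react per mol H2C2O4, so n(H2C2O4) = 0.007482 / 2 = 0.003741 mol.
[H2C2O4] = 0.003741 / 0.02047 L = 0.183 M.

0.183 M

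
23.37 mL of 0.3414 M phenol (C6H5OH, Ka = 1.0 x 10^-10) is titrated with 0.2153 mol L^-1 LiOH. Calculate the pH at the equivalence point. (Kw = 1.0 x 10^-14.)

11.56

n(C6H5OH) = 0.3414 x 0.02337 = 0.007979 mol; V(LiOH) at equivalence = 0.007979/0.2153 = 0.03706 L.
At equivalence all the acid is converted to C6H5O-; total volume = 0.02337 + 0.03706 = 0.06043 L, so [C6H5O-] = 0.007979/0.06043 = 0.1320 M.
Kb = Kw/Ka = 1.0e-14 / 1.0 x 10^-10 = 0.000100.
[OH^-] = sqrt(Kb x [C6H5O-]) = sqrt(0.000100 x 0.1320) = 0.00363 M.
pOH = 2.44, so pH = 14.00 - 2.44 = 11.56.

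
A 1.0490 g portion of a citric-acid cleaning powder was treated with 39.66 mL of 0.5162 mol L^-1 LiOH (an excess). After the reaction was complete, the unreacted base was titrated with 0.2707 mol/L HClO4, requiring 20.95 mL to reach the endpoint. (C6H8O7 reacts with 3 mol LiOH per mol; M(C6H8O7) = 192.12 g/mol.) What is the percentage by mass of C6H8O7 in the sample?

90.4%

Total n(LiOH) added = 0.5162 x 0.03966 = 0.02047 mol.
n(HClO4) used = 0.2707 x 0.02095 = 0.005671 mol, which equals the excess n(LiOH).
So n(LiOH) consumed by the sample = 0.02047 - 0.005671 = 0.01480 mol.
n(C6H8O7) = 0.01480 / 3 = 0.004934 mol.
mass C6H8O7 = 0.004934 x 192.12 = 0.9479 g, so %C6H8O7 = 0.9479/1.0490 x 100 = 90.4%.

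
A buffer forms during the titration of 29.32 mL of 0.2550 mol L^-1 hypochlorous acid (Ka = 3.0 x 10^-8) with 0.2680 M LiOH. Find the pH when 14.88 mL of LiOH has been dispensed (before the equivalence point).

7.58

Initial n(HClO) = 0.2550 x 0.02932 = 0.007477 mol.
n(LiOH) added = 0.2680 x 0.01488 = 0.003988 mol, converting that many moles of HClO to ClO-.
Remaining n(HClO) = 0.003489 mol; n(ClO-) = 0.003988 mol.
By Henderson-Hasselbalch, pH = pKa + log([A^-]/[HA]) = 7.52 + log(0.003988/0.003489) = 7.52 + (+0.06) = 7.58.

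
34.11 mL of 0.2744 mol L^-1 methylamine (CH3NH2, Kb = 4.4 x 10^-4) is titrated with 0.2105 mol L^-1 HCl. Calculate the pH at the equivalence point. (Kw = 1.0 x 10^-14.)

n(CH3NH2) = 0.2744 x 0.03411 = 0.009360 mol; V(HCl) at equivalence = 0.009360/0.2105 = 0.04446 L.
At equivalence the base is fully converted to CH3NH3+; total volume = 0.07857 L, so [CH3NH3+] = 0.009360/0.07857 = 0.1191 M.
Ka(CH3NH3+) = Kw/Kb = 1.0e-14 / 4.4 x 10^-4 = 2.27e-11.
[H^+] = sqrt(Ka x [CH3NH3+]) = sqrt(2.27e-11 x 0.1191) = 1.65e-6 M.
pH = -log(1.65e-6) = 5.78.

5.78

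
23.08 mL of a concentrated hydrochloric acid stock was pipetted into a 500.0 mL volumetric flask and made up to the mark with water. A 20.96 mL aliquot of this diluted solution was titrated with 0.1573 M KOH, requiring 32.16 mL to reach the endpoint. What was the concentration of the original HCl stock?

5.23 M

n(KOH) = 0.1573 x 0.03216 = 0.005059 mol.
n(HCl) in the aliquot = 0.005059 mol.
[diluted HCl] = 0.005059 / 0.02096 = 0.2414 M.
Dilution factor = 500.0/23.08 = 21.66, so [stock] = 0.2414 x 21.66 = 5.23 M.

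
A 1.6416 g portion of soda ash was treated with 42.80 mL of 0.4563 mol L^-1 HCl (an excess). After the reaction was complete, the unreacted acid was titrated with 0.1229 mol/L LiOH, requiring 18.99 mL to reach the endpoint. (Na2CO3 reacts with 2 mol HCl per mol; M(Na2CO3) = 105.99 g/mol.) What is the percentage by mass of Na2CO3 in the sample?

Total n(HCl) added = 0.4563 x 0.04280 = 0.01953 mol.
n(LiOH) used = 0.1229 x 0.01899 = 0.002334 mol, which equals the excess n(HCl).
So n(HCl) consumed by the sample = 0.01953 - 0.002334 = 0.01720 mol.
n(Na2CO3) = 0.01720 / 2 = 0.008598 mol.
mass Na2CO3 = 0.008598 x 105.99 = 0.9113 g, so %Na2CO3 = 0.9113/1.6416 x 100 = 55.5%.

55.5%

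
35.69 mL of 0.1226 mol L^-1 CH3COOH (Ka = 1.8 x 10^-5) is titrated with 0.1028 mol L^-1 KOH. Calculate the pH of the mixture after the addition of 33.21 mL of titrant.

5.29

Initial n(CH3COOH) = 0.1226 x 0.03569 = 0.004376 mol.
n(KOH) added = 0.1028 x 0.03321 = 0.003414 mol, converting that many moles of CH3COOH to CH3COO-.
Remaining n(CH3COOH) = 0.0009616 mol; n(CH3COO-) = 0.003414 mol.
By Henderson-Hasselbalch, pH = pKa + log([A^-]/[HA]) = 4.74 + log(0.003414/0.0009616) = 4.74 + (+0.55) = 5.29.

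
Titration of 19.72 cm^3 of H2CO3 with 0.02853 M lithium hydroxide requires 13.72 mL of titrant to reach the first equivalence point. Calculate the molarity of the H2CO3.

0.0198 M

n(LiOH) = 0.02853 x 0.01372 = 0.0003914 mol.
At the first equivalence point, 1 mol OH^- react per mol H2CO3, so n(H2CO3) = 0.0003914 / 1 = 0.0003914 mol.
[H2CO3] = 0.0003914 / 0.01972 L = 0.0198 M.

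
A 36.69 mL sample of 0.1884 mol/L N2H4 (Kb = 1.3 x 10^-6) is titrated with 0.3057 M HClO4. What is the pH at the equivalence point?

n(N2H4) = 0.1884 x 0.03669 = 0.006912 mol; V(HClO4) at equivalence = 0.006912/0.3057 = 0.02261 L.
At equivalence the base is fully converted to N2H5+; total volume = 0.05930 L, so [N2H5+] = 0.006912/0.05930 = 0.1166 M.
Ka(N2H5+) = Kw/Kb = 1.0e-14 / 1.3 x 10^-6 = 7.69e-9.
[H^+] = sqrt(Ka x [N2H5+]) = sqrt(7.69e-9 x 0.1166) = 2.99e-5 M.
pH = -log(2.99e-5) = 4.52.

4.52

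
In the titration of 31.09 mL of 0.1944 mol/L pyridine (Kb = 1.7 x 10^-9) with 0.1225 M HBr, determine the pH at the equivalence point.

n(C5H5N) = 0.1944 x 0.03109 = 0.006044 mol; V(HBr) at equivalence = 0.006044/0.1225 = 0.04934 L.
At equivalence the base is fully converted to C5H5NH+; total volume = 0.08043 L, so [C5H5NH+] = 0.006044/0.08043 = 0.07515 M.
Ka(C5H5NH+) = Kw/Kb = 1.0e-14 / 1.7 x 10^-9 = 5.88e-6.
[H^+] = sqrt(Ka x [C5H5NH+]) = sqrt(5.88e-6 x 0.07515) = 0.000665 M.
pH = -log(0.000665) = 3.18.

3.18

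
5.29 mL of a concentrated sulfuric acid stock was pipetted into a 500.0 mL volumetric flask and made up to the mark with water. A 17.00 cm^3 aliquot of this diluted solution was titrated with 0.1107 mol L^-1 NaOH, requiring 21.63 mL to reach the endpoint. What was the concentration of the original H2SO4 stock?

6.66 M

n(NaOH) = 0.1107 x 0.02163 = 0.002394 mol.
n(H2SO4) in the aliquot = 0.002394 x 1/2 = 0.001197 mol.
[diluted H2SO4] = 0.001197 / 0.01700 = 0.07042 M.
Dilution factor = 500.0/5.290 = 94.52, so [stock] = 0.07042 x 94.52 = 6.66 M.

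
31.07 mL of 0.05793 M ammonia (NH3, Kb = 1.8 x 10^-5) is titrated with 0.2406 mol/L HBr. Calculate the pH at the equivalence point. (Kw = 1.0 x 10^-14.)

5.29

n(NH3) = 0.05793 x 0.03107 = 0.001800 mol; V(HBr) at equivalence = 0.001800/0.2406 = 0.007481 L.
At equivalence the base is fully converted to NH4+; total volume = 0.03855 L, so [NH4+] = 0.001800/0.03855 = 0.04669 M.
Ka(NH4+) = Kw/Kb = 1.0e-14 / 1.8 x 10^-5 = 5.56e-10.
[H^+] = sqrt(Ka x [NH4+]) = sqrt(5.56e-10 x 0.04669) = 5.09e-6 M.
pH = -log(5.09e-6) = 5.29.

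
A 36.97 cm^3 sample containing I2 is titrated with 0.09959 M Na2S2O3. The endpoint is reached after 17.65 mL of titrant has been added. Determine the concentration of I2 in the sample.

n(Na2S2O3) = 0.09959 x 0.01765 = 0.001758 mol.
From the balanced equation, 2 mol Na2S2O3 reacts with 1 mol I2, so n(I2) = 0.001758 x 1/2 = 0.0008789 mol.
[I2] = 0.0008789 / 0.03697 L = 0.0238 M.

0.0238 M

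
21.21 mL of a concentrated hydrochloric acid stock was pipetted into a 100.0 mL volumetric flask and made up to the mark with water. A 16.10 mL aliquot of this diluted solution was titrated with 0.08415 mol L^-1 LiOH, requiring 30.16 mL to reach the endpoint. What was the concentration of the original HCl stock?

0.743 M

n(LiOH) = 0.08415 x 0.03016 = 0.002538 mol.
n(HCl) in the aliquot = 0.002538 mol.
[diluted HCl] = 0.002538 / 0.01610 = 0.1576 M.
Dilution factor = 100.0/21.21 = 4.715, so [stock] = 0.1576 x 4.715 = 0.743 M.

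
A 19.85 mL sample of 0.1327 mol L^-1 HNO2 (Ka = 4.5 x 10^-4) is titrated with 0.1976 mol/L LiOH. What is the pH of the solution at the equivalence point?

n(HNO2) = 0.1327 x 0.01985 = 0.002634 mol; V(LiOH) at equivalence = 0.002634/0.1976 = 0.01333 L.
At equivalence all the acid is converted to NO2-; total volume = 0.01985 + 0.01333 = 0.03318 L, so [NO2-] = 0.002634/0.03318 = 0.07939 M.
Kb = Kw/Ka = 1.0e-14 / 4.5 x 10^-4 = 2.22e-11.
[OH^-] = sqrt(Kb x [NO2-]) = sqrt(2.22e-11 x 0.07939) = 1.33e-6 M.
pOH = 5.88, so pH = 14.00 - 5.88 = 8.12.

8.12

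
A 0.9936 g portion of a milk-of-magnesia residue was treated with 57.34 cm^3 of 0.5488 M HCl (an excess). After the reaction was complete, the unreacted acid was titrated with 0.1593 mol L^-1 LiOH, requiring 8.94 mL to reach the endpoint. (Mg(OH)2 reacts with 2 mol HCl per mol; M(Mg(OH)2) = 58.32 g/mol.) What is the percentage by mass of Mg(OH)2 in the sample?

Total n(HCl) added = 0.5488 x 0.05734 = 0.03147 mol.
n(LiOH) used = 0.1593 x 0.008940 = 0.001424 mol, which equals the excess n(HCl).
So n(HCl) consumed by the sample = 0.03147 - 0.001424 = 0.03004 mol.
n(Mg(OH)2) = 0.03004 / 2 = 0.01502 mol.
mass Mg(OH)2 = 0.01502 x 58.32 = 0.8761 g, so %Mg(OH)2 = 0.8761/0.9936 x 100 = 88.2%.

88.2%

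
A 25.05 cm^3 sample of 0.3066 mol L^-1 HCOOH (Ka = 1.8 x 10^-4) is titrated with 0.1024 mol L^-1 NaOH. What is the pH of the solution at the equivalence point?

n(HCOOH) = 0.3066 x 0.02505 = 0.007680 mol; V(NaOH) at equivalence = 0.007680/0.1024 = 0.07500 L.
At equivalence all the acid is converted to HCOO-; total volume = 0.02505 + 0.07500 = 0.1001 L, so [HCOO-] = 0.007680/0.1001 = 0.07676 M.
Kb = Kw/Ka = 1.0e-14 / 1.8 x 10^-4 = 5.56e-11.
[OH^-] = sqrt(Kb x [HCOO-]) = sqrt(5.56e-11 x 0.07676) = 2.07e-6 M.
pOH = 5.69, so pH = 14.00 - 5.69 = 8.31.

8.31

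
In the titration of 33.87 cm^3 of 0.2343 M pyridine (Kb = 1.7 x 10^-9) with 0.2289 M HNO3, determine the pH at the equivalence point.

n(C5H5N) = 0.2343 x 0.03387 = 0.007936 mol; V(HNO3) at equivalence = 0.007936/0.2289 = 0.03467 L.
At equivalence the base is fully converted to C5H5NH+; total volume = 0.06854 L, so [C5H5NH+] = 0.007936/0.06854 = 0.1158 M.
Ka(C5H5NH+) = Kw/Kb = 1.0e-14 / 1.7 x 10^-9 = 5.88e-6.
[H^+] = sqrt(Ka x [C5H5NH+]) = sqrt(5.88e-6 x 0.1158) = 0.000825 M.
pH = -log(0.000825) = 3.08.

3.08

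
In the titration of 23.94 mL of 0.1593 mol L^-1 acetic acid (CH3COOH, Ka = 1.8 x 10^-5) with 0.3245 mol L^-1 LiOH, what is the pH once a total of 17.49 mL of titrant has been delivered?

12.65

n(acid) = 0.1593 x 0.02394 = 0.003814 mol; n(LiOH) added = 0.3245 x 0.01749 = 0.005676 mol.
Base is in excess by 0.005676 - 0.003814 = 0.001862 mol in a total volume of 0.04143 L.
[OH^-] = 0.001862/0.04143 = 0.04494 M, so pOH = 1.35 and pH = 14.00 - 1.35 = 12.65.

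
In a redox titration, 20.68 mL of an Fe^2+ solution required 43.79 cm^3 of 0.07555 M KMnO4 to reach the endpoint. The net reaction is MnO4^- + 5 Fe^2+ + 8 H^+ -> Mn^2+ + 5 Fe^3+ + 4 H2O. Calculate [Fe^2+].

n(KMnO4) = 0.07555 x 0.04379 = 0.003308 mol.
From the balanced equation, 1 mol KMnO4 reacts with 5 mol Fe^2+, so n(Fe^2+) = 0.003308 x 5/1 = 0.01654 mol.
[Fe^2+] = 0.01654 / 0.02068 L = 0.800 M.

0.800 M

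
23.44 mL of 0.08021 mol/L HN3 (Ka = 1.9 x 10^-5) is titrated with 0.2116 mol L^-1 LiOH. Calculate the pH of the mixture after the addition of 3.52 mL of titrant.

Initial n(HN3) = 0.08021 x 0.02344 = 0.001880 mol.
n(LiOH) added = 0.2116 x 0.003520 = 0.0007448 mol, converting that many moles of HN3 to N3-.
Remaining n(HN3) = 0.001135 mol; n(N3-) = 0.0007448 mol.
By Henderson-Hasselbalch, pH = pKa + log([A^-]/[HA]) = 4.72 + log(0.0007448/0.001135) = 4.72 + (-0.18) = 4.54.

4.54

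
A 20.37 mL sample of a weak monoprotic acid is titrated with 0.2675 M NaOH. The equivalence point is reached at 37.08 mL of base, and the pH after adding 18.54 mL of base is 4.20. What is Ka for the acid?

18.54 mL is half of the equivalence volume, so this is the half-equivalence point where [HA] = [A^-].
At half-equivalence pH = pKa, so pKa = 4.20.
Ka = 10^(-4.20) = 6.3 x 10^-5.

6.3 x 10^-5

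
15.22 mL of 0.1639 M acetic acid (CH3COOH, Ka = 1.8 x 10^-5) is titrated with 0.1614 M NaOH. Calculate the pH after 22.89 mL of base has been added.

12.50

n(acid) = 0.1639 x 0.01522 = 0.002495 mol; n(NaOH) added = 0.1614 x 0.02289 = 0.003694 mol.
Base is in excess by 0.003694 - 0.002495 = 0.001200 mol in a total volume of 0.03811 L.
[OH^-] = 0.001200/0.03811 = 0.03148 M, so pOH = 1.50 and pH = 14.00 - 1.50 = 12.50.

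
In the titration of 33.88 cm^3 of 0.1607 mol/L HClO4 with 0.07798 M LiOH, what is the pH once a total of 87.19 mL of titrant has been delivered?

12.05

n(acid) = 0.1607 x 0.03388 = 0.005445 mol; n(LiOH) added = 0.07798 x 0.08719 = 0.006799 mol.
Base is in excess by 0.006799 - 0.005445 = 0.001355 mol in a total volume of 0.1211 L.
[OH^-] = 0.001355/0.1211 = 0.01119 M, so pOH = 1.95 and pH = 14.00 - 1.95 = 12.05.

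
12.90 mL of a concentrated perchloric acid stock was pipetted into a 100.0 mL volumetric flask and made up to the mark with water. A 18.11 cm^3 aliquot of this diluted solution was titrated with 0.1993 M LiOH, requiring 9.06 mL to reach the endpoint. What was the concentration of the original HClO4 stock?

n(LiOH) = 0.1993 x 0.009060 = 0.001806 mol.
n(HClO4) in the aliquot = 0.001806 mol.
[diluted HClO4] = 0.001806 / 0.01811 = 0.09971 M.
Dilution factor = 100.0/12.90 = 7.752, so [stock] = 0.09971 x 7.752 = 0.773 M.

0.773 M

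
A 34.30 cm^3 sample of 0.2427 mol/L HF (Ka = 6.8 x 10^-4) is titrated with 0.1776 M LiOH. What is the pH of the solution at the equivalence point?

n(HF) = 0.2427 x 0.03430 = 0.008325 mol; V(LiOH) at equivalence = 0.008325/0.1776 = 0.04687 L.
At equivalence all the acid is converted to F-; total volume = 0.03430 + 0.04687 = 0.08117 L, so [F-] = 0.008325/0.08117 = 0.1026 M.
Kb = Kw/Ka = 1.0e-14 / 6.8 x 10^-4 = 1.47e-11.
[OH^-] = sqrt(Kb x [F-]) = sqrt(1.47e-11 x 0.1026) = 1.23e-6 M.
pOH = 5.91, so pH = 14.00 - 5.91 = 8.09.

8.09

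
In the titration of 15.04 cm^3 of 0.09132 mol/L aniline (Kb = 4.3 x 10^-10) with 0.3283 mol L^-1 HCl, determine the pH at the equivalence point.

2.89

n(C6H5NH2) = 0.09132 x 0.01504 = 0.001373 mol; V(HCl) at equivalence = 0.001373/0.3283 = 0.004184 L.
At equivalence the base is fully converted to C6H5NH3+; total volume = 0.01922 L, so [C6H5NH3+] = 0.001373/0.01922 = 0.07145 M.
Ka(C6H5NH3+) = Kw/Kb = 1.0e-14 / 4.3 x 10^-10 = 2.33e-5.
[H^+] = sqrt(Ka x [C6H5NH3+]) = sqrt(2.33e-5 x 0.07145) = 0.00129 M.
pH = -log(0.00129) = 2.89.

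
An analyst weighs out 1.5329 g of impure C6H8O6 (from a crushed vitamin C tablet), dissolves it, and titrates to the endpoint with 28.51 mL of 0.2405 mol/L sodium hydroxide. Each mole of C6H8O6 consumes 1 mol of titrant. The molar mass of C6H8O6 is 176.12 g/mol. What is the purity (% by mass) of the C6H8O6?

n(NaOH) = 0.2405 x 0.02851 = 0.006857 mol.
n(C6H8O6) = 0.006857 / 1 = 0.006857 mol.
mass of C6H8O6 = 0.006857 x 176.12 = 1.208 g.
% purity = 1.208 / 1.5329 x 100 = 78.8%.

78.8%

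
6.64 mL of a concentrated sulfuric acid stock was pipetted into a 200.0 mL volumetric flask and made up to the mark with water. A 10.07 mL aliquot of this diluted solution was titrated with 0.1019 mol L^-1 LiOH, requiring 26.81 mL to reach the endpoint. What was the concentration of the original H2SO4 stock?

n(LiOH) = 0.1019 x 0.02681 = 0.002732 mol.
n(H2SO4) in the aliquot = 0.002732 x 1/2 = 0.001366 mol.
[diluted H2SO4] = 0.001366 / 0.01007 = 0.1356 M.
Dilution factor = 200.0/6.640 = 30.12, so [stock] = 0.1356 x 30.12 = 4.09 M.

4.09 M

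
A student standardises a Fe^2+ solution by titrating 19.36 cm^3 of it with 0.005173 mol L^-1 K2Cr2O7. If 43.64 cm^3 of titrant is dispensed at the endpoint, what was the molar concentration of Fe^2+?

0.0700 M

n(K2Cr2O7) = 0.005173 x 0.04364 = 0.0002257 mol.
From the balanced equation, 1 mol K2Cr2O7 reacts with 6 mol Fe^2+, so n(Fe^2+) = 0.0002257 x 6/1 = 0.001354 mol.
[Fe^2+] = 0.001354 / 0.01936 L = 0.0700 M.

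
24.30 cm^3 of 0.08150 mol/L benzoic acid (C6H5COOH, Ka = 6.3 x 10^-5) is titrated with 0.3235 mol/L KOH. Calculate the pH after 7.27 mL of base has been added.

12.07

n(acid) = 0.08150 x 0.02430 = 0.001980 mol; n(KOH) added = 0.3235 x 0.007270 = 0.002352 mol.
Base is in excess by 0.002352 - 0.001980 = 0.0003714 mol in a total volume of 0.03157 L.
[OH^-] = 0.0003714/0.03157 = 0.01176 M, so pOH = 1.93 and pH = 14.00 - 1.93 = 12.07.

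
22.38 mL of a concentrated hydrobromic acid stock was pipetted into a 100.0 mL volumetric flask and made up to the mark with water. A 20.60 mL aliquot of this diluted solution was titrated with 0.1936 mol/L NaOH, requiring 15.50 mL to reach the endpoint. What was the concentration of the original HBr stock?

n(NaOH) = 0.1936 x 0.01550 = 0.003001 mol.
n(HBr) in the aliquot = 0.003001 mol.
[diluted HBr] = 0.003001 / 0.02060 = 0.1457 M.
Dilution factor = 100.0/22.38 = 4.468, so [stock] = 0.1457 x 4.468 = 0.651 M.

0.651 M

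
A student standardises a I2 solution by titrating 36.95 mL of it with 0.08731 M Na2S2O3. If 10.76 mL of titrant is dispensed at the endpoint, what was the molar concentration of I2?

0.0127 M

n(Na2S2O3) = 0.08731 x 0.01076 = 0.0009395 mol.
From the balanced equation, 2 mol Na2S2O3 reacts with 1 mol I2, so n(I2) = 0.0009395 x 1/2 = 0.0004697 mol.
[I2] = 0.0004697 / 0.03695 L = 0.0127 M.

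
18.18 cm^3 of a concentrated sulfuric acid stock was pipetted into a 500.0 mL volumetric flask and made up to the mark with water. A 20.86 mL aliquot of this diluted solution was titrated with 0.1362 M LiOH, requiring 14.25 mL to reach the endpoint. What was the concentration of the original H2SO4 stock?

n(LiOH) = 0.1362 x 0.01425 = 0.001941 mol.
n(H2SO4) in the aliquot = 0.001941 x 1/2 = 0.0009704 mol.
[diluted H2SO4] = 0.0009704 / 0.02086 = 0.04652 M.
Dilution factor = 500.0/18.18 = 27.50, so [stock] = 0.04652 x 27.50 = 1.28 M.

1.28 M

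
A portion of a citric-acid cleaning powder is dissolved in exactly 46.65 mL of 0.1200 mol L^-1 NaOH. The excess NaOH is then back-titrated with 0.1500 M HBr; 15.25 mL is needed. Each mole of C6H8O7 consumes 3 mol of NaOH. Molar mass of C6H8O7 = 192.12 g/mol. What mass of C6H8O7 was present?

Total n(NaOH) added = 0.1200 x 0.04665 = 0.005598 mol.
n(HBr) used = 0.1500 x 0.01525 = 0.002288 mol, which equals the excess n(NaOH).
So n(NaOH) consumed by the sample = 0.005598 - 0.002288 = 0.003310 mol.
n(C6H8O7) = 0.003310 / 3 = 0.001103 mol.
mass = 0.001103 mol x 192.12 g/mol = 0.212 g.

0.212 g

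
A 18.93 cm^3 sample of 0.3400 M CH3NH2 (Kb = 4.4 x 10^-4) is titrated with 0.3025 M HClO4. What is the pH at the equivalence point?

n(CH3NH2) = 0.3400 x 0.01893 = 0.006436 mol; V(HClO4) at equivalence = 0.006436/0.3025 = 0.02128 L.
At equivalence the base is fully converted to CH3NH3+; total volume = 0.04021 L, so [CH3NH3+] = 0.006436/0.04021 = 0.1601 M.
Ka(CH3NH3+) = Kw/Kb = 1.0e-14 / 4.4 x 10^-4 = 2.27e-11.
[H^+] = sqrt(Ka x [CH3NH3+]) = sqrt(2.27e-11 x 0.1601) = 1.91e-6 M.
pH = -log(1.91e-6) = 5.72.

5.72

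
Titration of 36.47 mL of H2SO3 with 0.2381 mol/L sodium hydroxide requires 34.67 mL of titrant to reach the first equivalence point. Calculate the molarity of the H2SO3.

0.226 M

n(NaOH) = 0.2381 x 0.03467 = 0.008255 mol.
At the first equivalence point, 1 mol OH^- react per mol H2SO3, so n(H2SO3) = 0.008255 / 1 = 0.008255 mol.
[H2SO3] = 0.008255 / 0.03647 L = 0.226 M.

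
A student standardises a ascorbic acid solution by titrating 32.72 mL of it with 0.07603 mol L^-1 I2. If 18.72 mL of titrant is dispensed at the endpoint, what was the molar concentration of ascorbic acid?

0.0435 M

n(I2) = 0.07603 x 0.01872 = 0.001423 mol.
From the balanced equation, 1 mol I2 reacts with 1 mol ascorbic acid, so n(ascorbic acid) = 0.001423 x 1/1 = 0.001423 mol.
[ascorbic acid] = 0.001423 / 0.03272 L = 0.0435 M.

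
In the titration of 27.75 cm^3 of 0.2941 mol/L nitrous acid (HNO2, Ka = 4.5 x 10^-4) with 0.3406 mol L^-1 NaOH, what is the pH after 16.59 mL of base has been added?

Initial n(HNO2) = 0.2941 x 0.02775 = 0.008161 mol.
n(NaOH) added = 0.3406 x 0.01659 = 0.005651 mol, converting that many moles of HNO2 to NO2-.
Remaining n(HNO2) = 0.002511 mol; n(NO2-) = 0.005651 mol.
By Henderson-Hasselbalch, pH = pKa + log([A^-]/[HA]) = 3.35 + log(0.005651/0.002511) = 3.35 + (+0.35) = 3.70.

3.70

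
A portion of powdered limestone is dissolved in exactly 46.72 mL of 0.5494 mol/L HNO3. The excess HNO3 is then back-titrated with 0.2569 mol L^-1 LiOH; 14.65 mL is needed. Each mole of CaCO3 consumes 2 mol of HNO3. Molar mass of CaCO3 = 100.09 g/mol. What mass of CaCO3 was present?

Total n(HNO3) added = 0.5494 x 0.04672 = 0.02567 mol.
n(LiOH) used = 0.2569 x 0.01465 = 0.003764 mol, which equals the excess n(HNO3).
So n(HNO3) consumed by the sample = 0.02567 - 0.003764 = 0.02190 mol.
n(CaCO3) = 0.02190 / 2 = 0.01095 mol.
mass = 0.01095 mol x 100.09 g/mol = 1.10 g.

1.10 g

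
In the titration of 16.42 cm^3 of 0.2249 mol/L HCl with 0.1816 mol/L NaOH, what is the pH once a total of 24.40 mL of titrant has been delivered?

n(acid) = 0.2249 x 0.01642 = 0.003693 mol; n(NaOH) added = 0.1816 x 0.02440 = 0.004431 mol.
Base is in excess by 0.004431 - 0.003693 = 0.0007382 mol in a total volume of 0.04082 L.
[OH^-] = 0.0007382/0.04082 = 0.01808 M, so pOH = 1.74 and pH = 14.00 - 1.74 = 12.26.

12.26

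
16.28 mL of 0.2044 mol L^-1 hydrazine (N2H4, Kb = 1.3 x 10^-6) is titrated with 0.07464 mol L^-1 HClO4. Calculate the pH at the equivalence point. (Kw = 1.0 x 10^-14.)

4.69

n(N2H4) = 0.2044 x 0.01628 = 0.003328 mol; V(HClO4) at equivalence = 0.003328/0.07464 = 0.04458 L.
At equivalence the base is fully converted to N2H5+; total volume = 0.06086 L, so [N2H5+] = 0.003328/0.06086 = 0.05467 M.
Ka(N2H5+) = Kw/Kb = 1.0e-14 / 1.3 x 10^-6 = 7.69e-9.
[H^+] = sqrt(Ka x [N2H5+]) = sqrt(7.69e-9 x 0.05467) = 2.05e-5 M.
pH = -log(2.05e-5) = 4.69.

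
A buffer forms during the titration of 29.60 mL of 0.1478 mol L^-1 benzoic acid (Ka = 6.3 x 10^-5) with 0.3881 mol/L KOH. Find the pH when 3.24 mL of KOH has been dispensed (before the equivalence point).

Initial n(C6H5COOH) = 0.1478 x 0.02960 = 0.004375 mol.
n(KOH) added = 0.3881 x 0.003240 = 0.001257 mol, converting that many moles of C6H5COOH to C6H5COO-.
Remaining n(C6H5COOH) = 0.003117 mol; n(C6H5COO-) = 0.001257 mol.
By Henderson-Hasselbalch, pH = pKa + log([A^-]/[HA]) = 4.20 + log(0.001257/0.003117) = 4.20 + (-0.39) = 3.81.

3.81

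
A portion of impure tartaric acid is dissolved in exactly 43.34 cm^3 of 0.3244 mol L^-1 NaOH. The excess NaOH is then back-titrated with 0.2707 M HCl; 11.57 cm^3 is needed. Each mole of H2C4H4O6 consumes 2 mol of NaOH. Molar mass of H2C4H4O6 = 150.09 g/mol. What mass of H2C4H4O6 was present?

0.820 g

Total n(NaOH) added = 0.3244 x 0.04334 = 0.01406 mol.
n(HCl) used = 0.2707 x 0.01157 = 0.003132 mol, which equals the excess n(NaOH).
So n(NaOH) consumed by the sample = 0.01406 - 0.003132 = 0.01093 mol.
n(H2C4H4O6) = 0.01093 / 2 = 0.005464 mol.
mass = 0.005464 mol x 150.09 g/mol = 0.820 g.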